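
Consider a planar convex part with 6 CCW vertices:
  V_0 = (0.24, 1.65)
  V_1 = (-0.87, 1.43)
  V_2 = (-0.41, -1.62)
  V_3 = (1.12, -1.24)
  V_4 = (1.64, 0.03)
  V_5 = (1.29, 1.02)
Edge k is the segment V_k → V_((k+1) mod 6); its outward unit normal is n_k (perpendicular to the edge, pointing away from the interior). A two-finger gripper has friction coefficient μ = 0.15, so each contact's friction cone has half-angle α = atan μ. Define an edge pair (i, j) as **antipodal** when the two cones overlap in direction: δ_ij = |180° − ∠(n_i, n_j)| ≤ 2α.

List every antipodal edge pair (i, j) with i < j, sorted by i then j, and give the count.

count = 2; pairs: (0,2), (1,4)

α = atan 0.15 = 8.53°;  2α = 17.06°
n_0 = (-0.1944, +0.9809)
n_1 = (-0.9888, -0.1491)
n_2 = (+0.2410, -0.9705)
n_3 = (+0.9254, -0.3789)
n_4 = (+0.9428, +0.3333)
n_5 = (+0.5145, +0.8575)
  (0,1): δ = 92.63°  ·
  (0,2): δ = 2.74°  ✓
  (0,3): δ = 56.52°  ·
  (0,4): δ = 98.26°  ·
  (0,5): δ = 137.83°  ·
  (1,2): δ = 84.63°  ·
  (1,3): δ = 30.84°  ·
  (1,4): δ = 10.89°  ✓
  (1,5): δ = 50.46°  ·
  (2,3): δ = 126.21°  ·
  (2,4): δ = 84.48°  ·
  (2,5): δ = 44.91°  ·
  (3,4): δ = 138.26°  ·
  (3,5): δ = 98.70°  ·
  (4,5): δ = 140.43°  ·
antipodal pairs: 2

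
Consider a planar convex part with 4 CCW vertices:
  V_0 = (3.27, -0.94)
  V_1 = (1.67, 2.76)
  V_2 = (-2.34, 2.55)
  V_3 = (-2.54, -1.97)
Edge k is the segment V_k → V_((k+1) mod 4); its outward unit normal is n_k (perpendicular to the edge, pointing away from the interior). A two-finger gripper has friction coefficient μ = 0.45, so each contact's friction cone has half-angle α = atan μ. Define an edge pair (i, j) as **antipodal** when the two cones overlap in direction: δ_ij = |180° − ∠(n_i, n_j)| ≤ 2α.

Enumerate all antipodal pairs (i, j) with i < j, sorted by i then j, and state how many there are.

α = atan 0.45 = 24.23°;  2α = 48.46°
n_0 = (+0.9179, +0.3969)
n_1 = (-0.0523, +0.9986)
n_2 = (-0.9990, +0.0442)
n_3 = (+0.1746, -0.9846)
  (0,1): δ = 110.39°  ·
  (0,2): δ = 25.92°  ✓
  (0,3): δ = 76.67°  ·
  (1,2): δ = 95.53°  ·
  (1,3): δ = 7.06°  ✓
  (2,3): δ = 77.41°  ·
antipodal pairs: 2

count = 2; pairs: (0,2), (1,3)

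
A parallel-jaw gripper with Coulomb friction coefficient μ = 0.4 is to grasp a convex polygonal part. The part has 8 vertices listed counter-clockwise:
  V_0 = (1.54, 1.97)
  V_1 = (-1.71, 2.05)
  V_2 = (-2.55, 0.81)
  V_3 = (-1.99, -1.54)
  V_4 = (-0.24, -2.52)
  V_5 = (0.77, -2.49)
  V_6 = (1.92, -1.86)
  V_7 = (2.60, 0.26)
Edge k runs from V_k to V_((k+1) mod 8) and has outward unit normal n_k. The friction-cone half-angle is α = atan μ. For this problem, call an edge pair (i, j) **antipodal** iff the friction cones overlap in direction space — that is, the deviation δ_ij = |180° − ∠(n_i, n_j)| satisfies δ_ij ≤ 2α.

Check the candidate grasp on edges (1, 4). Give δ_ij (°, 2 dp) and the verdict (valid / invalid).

α = atan 0.4 = 21.80°;  2α = 43.60°
edge 1: e_1 = (-0.84, -1.24);  n_1 = (-0.8279, +0.5608)
edge 4: e_4 = (+1.01, +0.03);  n_4 = (+0.0297, -0.9996)
∠(n_1, n_4) = 125.82°
δ = |180° − 125.82°| = 54.18°
54.18° > 2α = 43.60°  →  invalid

δ = 54.18°, invalid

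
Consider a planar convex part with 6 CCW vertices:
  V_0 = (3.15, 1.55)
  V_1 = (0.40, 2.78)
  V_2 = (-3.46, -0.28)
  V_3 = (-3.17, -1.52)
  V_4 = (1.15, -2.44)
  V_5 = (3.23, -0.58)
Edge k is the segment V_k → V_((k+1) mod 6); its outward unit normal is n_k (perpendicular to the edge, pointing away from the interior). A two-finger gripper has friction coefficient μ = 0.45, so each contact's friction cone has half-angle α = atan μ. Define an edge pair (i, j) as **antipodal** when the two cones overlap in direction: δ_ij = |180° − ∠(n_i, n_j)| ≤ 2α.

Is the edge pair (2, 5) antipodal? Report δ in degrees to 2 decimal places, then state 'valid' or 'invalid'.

α = atan 0.45 = 24.23°;  2α = 48.46°
edge 2: e_2 = (+0.29, -1.24);  n_2 = (-0.9737, -0.2277)
edge 5: e_5 = (-0.08, +2.13);  n_5 = (+0.9993, +0.0375)
∠(n_2, n_5) = 168.99°
δ = |180° − 168.99°| = 11.01°
11.01° ≤ 2α = 48.46°  →  valid

δ = 11.01°, valid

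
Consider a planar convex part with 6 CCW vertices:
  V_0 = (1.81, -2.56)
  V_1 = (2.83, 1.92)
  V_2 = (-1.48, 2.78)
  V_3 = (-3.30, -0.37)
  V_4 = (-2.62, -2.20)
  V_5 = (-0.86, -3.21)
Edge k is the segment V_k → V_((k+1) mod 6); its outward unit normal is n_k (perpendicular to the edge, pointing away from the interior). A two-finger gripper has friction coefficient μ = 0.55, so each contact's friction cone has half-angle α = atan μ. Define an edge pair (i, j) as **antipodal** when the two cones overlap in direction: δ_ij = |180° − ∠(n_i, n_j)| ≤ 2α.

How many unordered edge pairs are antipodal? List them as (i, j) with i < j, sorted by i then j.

α = atan 0.55 = 28.81°;  2α = 57.62°
n_0 = (+0.9750, -0.2220)
n_1 = (+0.1957, +0.9807)
n_2 = (-0.8659, +0.5003)
n_3 = (-0.9374, -0.3483)
n_4 = (-0.4977, -0.8673)
n_5 = (+0.2365, -0.9716)
  (0,1): δ = 88.46°  ·
  (0,2): δ = 17.19°  ✓
  (0,3): δ = 33.21°  ✓
  (0,4): δ = 72.98°  ·
  (0,5): δ = 116.51°  ·
  (1,2): δ = 108.73°  ·
  (1,3): δ = 58.33°  ·
  (1,4): δ = 18.57°  ✓
  (1,5): δ = 24.97°  ✓
  (2,3): δ = 129.60°  ·
  (2,4): δ = 89.83°  ·
  (2,5): δ = 46.30°  ✓
  (3,4): δ = 140.23°  ·
  (3,5): δ = 96.70°  ·
  (4,5): δ = 136.47°  ·
antipodal pairs: 5

count = 5; pairs: (0,2), (0,3), (1,4), (1,5), (2,5)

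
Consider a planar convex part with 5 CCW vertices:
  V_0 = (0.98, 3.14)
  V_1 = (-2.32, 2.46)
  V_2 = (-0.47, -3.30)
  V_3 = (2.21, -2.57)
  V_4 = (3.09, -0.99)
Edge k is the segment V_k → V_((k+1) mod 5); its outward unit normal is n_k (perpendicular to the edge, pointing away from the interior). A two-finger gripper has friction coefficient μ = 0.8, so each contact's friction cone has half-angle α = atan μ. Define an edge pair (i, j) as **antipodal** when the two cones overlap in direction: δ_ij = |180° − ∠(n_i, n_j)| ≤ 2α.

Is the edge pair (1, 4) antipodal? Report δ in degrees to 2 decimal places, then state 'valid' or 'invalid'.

α = atan 0.8 = 38.66°;  2α = 77.32°
edge 1: e_1 = (+1.85, -5.76);  n_1 = (-0.9521, -0.3058)
edge 4: e_4 = (-2.11, +4.13);  n_4 = (+0.8905, +0.4550)
∠(n_1, n_4) = 170.74°
δ = |180° − 170.74°| = 9.26°
9.26° ≤ 2α = 77.32°  →  valid

δ = 9.26°, valid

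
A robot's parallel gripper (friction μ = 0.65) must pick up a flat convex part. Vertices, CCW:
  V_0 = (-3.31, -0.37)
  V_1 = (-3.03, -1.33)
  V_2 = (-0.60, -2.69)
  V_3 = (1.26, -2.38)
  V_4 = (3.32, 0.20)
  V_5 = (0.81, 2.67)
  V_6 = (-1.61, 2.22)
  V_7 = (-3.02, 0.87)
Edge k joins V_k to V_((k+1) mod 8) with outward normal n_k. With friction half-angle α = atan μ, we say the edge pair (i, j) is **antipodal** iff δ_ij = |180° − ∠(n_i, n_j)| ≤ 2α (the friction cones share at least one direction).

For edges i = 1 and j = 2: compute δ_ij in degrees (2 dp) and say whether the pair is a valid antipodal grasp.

α = atan 0.65 = 33.02°;  2α = 66.05°
edge 1: e_1 = (+2.43, -1.36);  n_1 = (-0.4884, -0.8726)
edge 2: e_2 = (+1.86, +0.31);  n_2 = (+0.1644, -0.9864)
∠(n_1, n_2) = 38.70°
δ = |180° − 38.70°| = 141.30°
141.30° > 2α = 66.05°  →  invalid

δ = 141.30°, invalid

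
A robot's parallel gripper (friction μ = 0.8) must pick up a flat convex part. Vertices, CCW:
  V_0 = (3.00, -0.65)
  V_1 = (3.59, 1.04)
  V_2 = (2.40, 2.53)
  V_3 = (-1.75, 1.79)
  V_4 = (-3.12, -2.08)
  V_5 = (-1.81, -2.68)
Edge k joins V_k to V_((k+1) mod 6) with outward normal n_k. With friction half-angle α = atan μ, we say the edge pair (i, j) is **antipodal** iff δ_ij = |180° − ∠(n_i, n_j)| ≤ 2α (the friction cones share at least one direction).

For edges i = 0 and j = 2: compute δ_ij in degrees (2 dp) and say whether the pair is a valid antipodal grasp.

δ = 60.64°, valid

α = atan 0.8 = 38.66°;  2α = 77.32°
edge 0: e_0 = (+0.59, +1.69);  n_0 = (+0.9441, -0.3296)
edge 2: e_2 = (-4.15, -0.74);  n_2 = (-0.1755, +0.9845)
∠(n_0, n_2) = 119.36°
δ = |180° − 119.36°| = 60.64°
60.64° ≤ 2α = 77.32°  →  valid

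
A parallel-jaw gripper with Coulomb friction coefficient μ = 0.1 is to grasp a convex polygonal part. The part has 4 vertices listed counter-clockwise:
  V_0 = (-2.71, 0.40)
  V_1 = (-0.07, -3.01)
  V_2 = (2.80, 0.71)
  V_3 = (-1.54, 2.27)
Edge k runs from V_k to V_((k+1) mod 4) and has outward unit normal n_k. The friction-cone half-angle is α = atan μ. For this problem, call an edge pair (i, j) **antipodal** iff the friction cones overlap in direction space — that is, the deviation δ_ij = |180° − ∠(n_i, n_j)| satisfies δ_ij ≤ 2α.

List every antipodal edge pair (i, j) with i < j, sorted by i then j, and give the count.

count = 1; pairs: (1,3)

α = atan 0.1 = 5.71°;  2α = 11.42°
n_0 = (-0.7907, -0.6122)
n_1 = (+0.7918, -0.6108)
n_2 = (+0.3383, +0.9411)
n_3 = (-0.8477, +0.5304)
  (0,1): δ = 75.40°  ·
  (0,2): δ = 32.48°  ·
  (0,3): δ = 110.22°  ·
  (1,2): δ = 72.12°  ·
  (1,3): δ = 5.62°  ✓
  (2,3): δ = 102.26°  ·
antipodal pairs: 1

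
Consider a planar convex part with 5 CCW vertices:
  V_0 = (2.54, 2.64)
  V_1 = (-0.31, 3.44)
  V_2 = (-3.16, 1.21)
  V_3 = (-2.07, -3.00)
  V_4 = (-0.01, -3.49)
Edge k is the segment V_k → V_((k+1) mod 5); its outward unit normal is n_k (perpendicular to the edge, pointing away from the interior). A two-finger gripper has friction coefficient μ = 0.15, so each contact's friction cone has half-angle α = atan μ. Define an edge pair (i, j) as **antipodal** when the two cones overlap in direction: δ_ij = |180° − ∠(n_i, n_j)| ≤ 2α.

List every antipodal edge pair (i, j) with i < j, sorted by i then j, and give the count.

count = 1; pairs: (0,3)

α = atan 0.15 = 8.53°;  2α = 17.06°
n_0 = (+0.2703, +0.9628)
n_1 = (-0.6162, +0.7876)
n_2 = (-0.9681, -0.2506)
n_3 = (-0.2314, -0.9729)
n_4 = (+0.9233, -0.3841)
  (0,1): δ = 126.28°  ·
  (0,2): δ = 59.80°  ·
  (0,3): δ = 2.30°  ✓
  (0,4): δ = 83.09°  ·
  (1,2): δ = 113.53°  ·
  (1,3): δ = 51.42°  ·
  (1,4): δ = 29.37°  ·
  (2,3): δ = 117.90°  ·
  (2,4): δ = 37.10°  ·
  (3,4): δ = 99.21°  ·
antipodal pairs: 1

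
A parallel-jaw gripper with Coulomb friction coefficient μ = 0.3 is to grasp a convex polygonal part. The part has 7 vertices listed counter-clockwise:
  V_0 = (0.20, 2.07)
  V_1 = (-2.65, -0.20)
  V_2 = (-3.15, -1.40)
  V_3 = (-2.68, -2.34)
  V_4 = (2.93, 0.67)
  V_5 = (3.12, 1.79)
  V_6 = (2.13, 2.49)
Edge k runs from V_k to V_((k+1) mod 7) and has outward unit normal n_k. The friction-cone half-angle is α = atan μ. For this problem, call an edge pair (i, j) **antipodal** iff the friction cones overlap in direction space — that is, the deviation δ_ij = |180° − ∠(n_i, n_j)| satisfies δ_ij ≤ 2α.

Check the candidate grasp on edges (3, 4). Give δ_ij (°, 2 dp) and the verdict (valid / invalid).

δ = 127.84°, invalid

α = atan 0.3 = 16.70°;  2α = 33.40°
edge 3: e_3 = (+5.61, +3.01);  n_3 = (+0.4728, -0.8812)
edge 4: e_4 = (+0.19, +1.12);  n_4 = (+0.9859, -0.1673)
∠(n_3, n_4) = 52.16°
δ = |180° − 52.16°| = 127.84°
127.84° > 2α = 33.40°  →  invalid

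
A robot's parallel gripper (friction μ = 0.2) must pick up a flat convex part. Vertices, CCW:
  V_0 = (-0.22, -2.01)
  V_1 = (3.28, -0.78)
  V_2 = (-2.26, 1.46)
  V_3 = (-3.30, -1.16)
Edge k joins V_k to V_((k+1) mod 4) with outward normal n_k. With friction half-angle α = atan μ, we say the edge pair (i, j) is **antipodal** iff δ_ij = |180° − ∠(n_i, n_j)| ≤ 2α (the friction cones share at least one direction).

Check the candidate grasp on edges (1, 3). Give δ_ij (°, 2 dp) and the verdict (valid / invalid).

δ = 6.59°, valid

α = atan 0.2 = 11.31°;  2α = 22.62°
edge 1: e_1 = (-5.54, +2.24);  n_1 = (+0.3749, +0.9271)
edge 3: e_3 = (+3.08, -0.85);  n_3 = (-0.2660, -0.9640)
∠(n_1, n_3) = 173.41°
δ = |180° − 173.41°| = 6.59°
6.59° ≤ 2α = 22.62°  →  valid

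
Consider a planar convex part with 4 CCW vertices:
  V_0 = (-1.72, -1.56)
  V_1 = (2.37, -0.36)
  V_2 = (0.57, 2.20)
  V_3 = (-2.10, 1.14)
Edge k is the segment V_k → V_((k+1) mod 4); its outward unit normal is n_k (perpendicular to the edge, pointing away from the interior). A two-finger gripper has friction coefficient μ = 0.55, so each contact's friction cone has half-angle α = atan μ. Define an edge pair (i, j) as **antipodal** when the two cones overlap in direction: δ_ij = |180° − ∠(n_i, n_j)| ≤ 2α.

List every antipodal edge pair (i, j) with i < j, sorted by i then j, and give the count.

α = atan 0.55 = 28.81°;  2α = 57.62°
n_0 = (+0.2815, -0.9596)
n_1 = (+0.8180, +0.5752)
n_2 = (-0.3690, +0.9294)
n_3 = (-0.9902, -0.1394)
  (0,1): δ = 71.24°  ·
  (0,2): δ = 5.30°  ✓
  (0,3): δ = 81.66°  ·
  (1,2): δ = 103.46°  ·
  (1,3): δ = 27.10°  ✓
  (2,3): δ = 103.64°  ·
antipodal pairs: 2

count = 2; pairs: (0,2), (1,3)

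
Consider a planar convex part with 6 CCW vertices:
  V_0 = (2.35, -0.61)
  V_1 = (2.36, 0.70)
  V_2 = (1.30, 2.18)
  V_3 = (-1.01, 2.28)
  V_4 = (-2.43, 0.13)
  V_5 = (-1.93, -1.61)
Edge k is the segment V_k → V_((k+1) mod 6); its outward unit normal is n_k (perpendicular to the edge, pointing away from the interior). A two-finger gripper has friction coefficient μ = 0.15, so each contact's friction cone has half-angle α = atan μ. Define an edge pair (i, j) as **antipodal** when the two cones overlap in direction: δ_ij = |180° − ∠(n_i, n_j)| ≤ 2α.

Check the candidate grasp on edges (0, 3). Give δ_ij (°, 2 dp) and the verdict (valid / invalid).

δ = 33.01°, invalid

α = atan 0.15 = 8.53°;  2α = 17.06°
edge 0: e_0 = (+0.01, +1.31);  n_0 = (+1.0000, -0.0076)
edge 3: e_3 = (-1.42, -2.15);  n_3 = (-0.8344, +0.5511)
∠(n_0, n_3) = 146.99°
δ = |180° − 146.99°| = 33.01°
33.01° > 2α = 17.06°  →  invalid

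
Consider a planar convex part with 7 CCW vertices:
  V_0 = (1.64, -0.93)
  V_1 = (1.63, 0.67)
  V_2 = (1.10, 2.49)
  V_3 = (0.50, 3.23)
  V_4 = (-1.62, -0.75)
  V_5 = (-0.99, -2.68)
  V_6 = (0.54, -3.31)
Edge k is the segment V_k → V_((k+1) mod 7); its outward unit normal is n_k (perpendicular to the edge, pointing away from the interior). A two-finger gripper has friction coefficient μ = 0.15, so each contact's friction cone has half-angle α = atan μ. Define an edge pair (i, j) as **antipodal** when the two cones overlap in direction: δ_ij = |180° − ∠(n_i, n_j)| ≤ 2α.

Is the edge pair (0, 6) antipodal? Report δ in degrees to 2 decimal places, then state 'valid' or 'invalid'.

α = atan 0.15 = 8.53°;  2α = 17.06°
edge 0: e_0 = (-0.01, +1.60);  n_0 = (+1.0000, +0.0062)
edge 6: e_6 = (+1.10, +2.38);  n_6 = (+0.9077, -0.4195)
∠(n_0, n_6) = 25.16°
δ = |180° − 25.16°| = 154.84°
154.84° > 2α = 17.06°  →  invalid

δ = 154.84°, invalid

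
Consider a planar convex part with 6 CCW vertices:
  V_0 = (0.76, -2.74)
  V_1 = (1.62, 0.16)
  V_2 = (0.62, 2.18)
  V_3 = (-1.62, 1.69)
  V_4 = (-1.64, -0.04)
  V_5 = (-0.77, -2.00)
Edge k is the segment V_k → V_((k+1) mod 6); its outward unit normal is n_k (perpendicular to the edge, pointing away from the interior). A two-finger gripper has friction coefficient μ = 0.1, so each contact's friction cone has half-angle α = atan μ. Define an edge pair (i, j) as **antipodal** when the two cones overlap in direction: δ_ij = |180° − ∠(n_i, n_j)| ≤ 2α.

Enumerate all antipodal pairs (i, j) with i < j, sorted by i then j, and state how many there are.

count = 1; pairs: (1,4)

α = atan 0.1 = 5.71°;  2α = 11.42°
n_0 = (+0.9587, -0.2843)
n_1 = (+0.8962, +0.4437)
n_2 = (-0.2137, +0.9769)
n_3 = (-0.9999, +0.0116)
n_4 = (-0.9140, -0.4057)
n_5 = (-0.4354, -0.9002)
  (0,1): δ = 137.14°  ·
  (0,2): δ = 61.14°  ·
  (0,3): δ = 15.86°  ·
  (0,4): δ = 40.45°  ·
  (0,5): δ = 80.71°  ·
  (1,2): δ = 104.00°  ·
  (1,3): δ = 27.00°  ·
  (1,4): δ = 2.40°  ✓
  (1,5): δ = 37.85°  ·
  (2,3): δ = 103.00°  ·
  (2,4): δ = 78.40°  ·
  (2,5): δ = 38.15°  ·
  (3,4): δ = 155.40°  ·
  (3,5): δ = 115.15°  ·
  (4,5): δ = 139.75°  ·
antipodal pairs: 1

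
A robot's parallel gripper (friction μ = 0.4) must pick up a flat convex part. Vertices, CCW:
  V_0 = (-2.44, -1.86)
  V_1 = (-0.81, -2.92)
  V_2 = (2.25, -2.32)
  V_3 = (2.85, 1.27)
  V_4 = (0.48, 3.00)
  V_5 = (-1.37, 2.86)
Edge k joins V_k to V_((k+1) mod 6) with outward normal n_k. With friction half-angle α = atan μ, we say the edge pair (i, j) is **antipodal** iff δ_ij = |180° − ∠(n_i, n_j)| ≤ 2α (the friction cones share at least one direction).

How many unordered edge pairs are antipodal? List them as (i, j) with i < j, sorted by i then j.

count = 4; pairs: (0,3), (0,4), (1,4), (2,5)

α = atan 0.4 = 21.80°;  2α = 43.60°
n_0 = (-0.5452, -0.8383)
n_1 = (+0.1924, -0.9813)
n_2 = (+0.9863, -0.1648)
n_3 = (+0.5896, +0.8077)
n_4 = (-0.0755, +0.9971)
n_5 = (-0.9753, +0.2211)
  (0,1): δ = 135.87°  ·
  (0,2): δ = 66.45°  ·
  (0,3): δ = 3.09°  ✓
  (0,4): δ = 37.36°  ✓
  (0,5): δ = 110.26°  ·
  (1,2): δ = 110.58°  ·
  (1,3): δ = 47.22°  ·
  (1,4): δ = 6.77°  ✓
  (1,5): δ = 66.13°  ·
  (2,3): δ = 116.64°  ·
  (2,4): δ = 76.18°  ·
  (2,5): δ = 3.28°  ✓
  (3,4): δ = 139.54°  ·
  (3,5): δ = 66.64°  ·
  (4,5): δ = 107.10°  ·
antipodal pairs: 4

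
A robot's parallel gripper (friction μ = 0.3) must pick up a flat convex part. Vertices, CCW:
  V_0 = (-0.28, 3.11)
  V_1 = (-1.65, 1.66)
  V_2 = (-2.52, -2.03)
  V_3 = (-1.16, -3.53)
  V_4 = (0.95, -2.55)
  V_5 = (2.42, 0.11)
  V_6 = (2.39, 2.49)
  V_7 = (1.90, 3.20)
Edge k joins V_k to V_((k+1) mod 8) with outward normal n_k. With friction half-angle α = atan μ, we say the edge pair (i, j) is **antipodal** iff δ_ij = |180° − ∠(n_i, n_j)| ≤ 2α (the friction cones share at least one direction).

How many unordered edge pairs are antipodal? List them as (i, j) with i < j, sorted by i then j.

count = 6; pairs: (0,3), (0,4), (1,4), (1,5), (2,6), (3,7)

α = atan 0.3 = 16.70°;  2α = 33.40°
n_0 = (-0.7269, +0.6868)
n_1 = (-0.9733, +0.2295)
n_2 = (-0.7408, -0.6717)
n_3 = (+0.4212, -0.9070)
n_4 = (+0.8752, -0.4837)
n_5 = (+0.9999, +0.0126)
n_6 = (+0.8230, +0.5680)
n_7 = (-0.0412, +0.9991)
  (0,1): δ = 149.89°  ·
  (0,2): δ = 94.43°  ·
  (0,3): δ = 21.71°  ✓
  (0,4): δ = 14.45°  ✓
  (0,5): δ = 44.10°  ·
  (0,6): δ = 77.99°  ·
  (0,7): δ = 135.74°  ·
  (1,2): δ = 124.54°  ·
  (1,3): δ = 51.82°  ·
  (1,4): δ = 15.66°  ✓
  (1,5): δ = 13.99°  ✓
  (1,6): δ = 47.88°  ·
  (1,7): δ = 105.63°  ·
  (2,3): δ = 107.28°  ·
  (2,4): δ = 71.12°  ·
  (2,5): δ = 41.48°  ·
  (2,6): δ = 7.59°  ✓
  (2,7): δ = 50.17°  ·
  (3,4): δ = 143.84°  ·
  (3,5): δ = 114.19°  ·
  (3,6): δ = 80.30°  ·
  (3,7): δ = 22.55°  ✓
  (4,5): δ = 150.35°  ·
  (4,6): δ = 116.46°  ·
  (4,7): δ = 58.71°  ·
  (5,6): δ = 146.11°  ·
  (5,7): δ = 88.36°  ·
  (6,7): δ = 122.25°  ·
antipodal pairs: 6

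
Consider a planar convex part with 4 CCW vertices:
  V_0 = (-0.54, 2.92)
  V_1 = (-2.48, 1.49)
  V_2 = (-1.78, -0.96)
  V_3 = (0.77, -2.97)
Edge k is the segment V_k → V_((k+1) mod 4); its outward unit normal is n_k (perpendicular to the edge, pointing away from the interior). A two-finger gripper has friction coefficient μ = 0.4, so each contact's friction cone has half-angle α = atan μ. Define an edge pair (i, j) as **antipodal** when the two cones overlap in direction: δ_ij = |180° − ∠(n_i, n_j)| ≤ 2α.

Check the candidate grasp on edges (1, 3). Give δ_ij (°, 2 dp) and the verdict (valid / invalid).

δ = 3.41°, valid

α = atan 0.4 = 21.80°;  2α = 43.60°
edge 1: e_1 = (+0.70, -2.45);  n_1 = (-0.9615, -0.2747)
edge 3: e_3 = (-1.31, +5.89);  n_3 = (+0.9761, +0.2171)
∠(n_1, n_3) = 176.59°
δ = |180° − 176.59°| = 3.41°
3.41° ≤ 2α = 43.60°  →  valid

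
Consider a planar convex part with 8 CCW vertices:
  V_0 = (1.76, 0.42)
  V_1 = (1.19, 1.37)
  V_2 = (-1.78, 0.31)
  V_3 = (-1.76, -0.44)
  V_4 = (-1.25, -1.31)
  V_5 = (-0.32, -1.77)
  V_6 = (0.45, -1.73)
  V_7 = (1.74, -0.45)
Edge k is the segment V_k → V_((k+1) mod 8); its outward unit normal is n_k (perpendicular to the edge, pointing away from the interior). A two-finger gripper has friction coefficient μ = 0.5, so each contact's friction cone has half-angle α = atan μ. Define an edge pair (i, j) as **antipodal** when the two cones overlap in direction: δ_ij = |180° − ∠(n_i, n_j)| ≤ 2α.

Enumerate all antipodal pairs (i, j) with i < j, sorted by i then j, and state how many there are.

α = atan 0.5 = 26.57°;  2α = 53.13°
n_0 = (+0.8575, +0.5145)
n_1 = (-0.3361, +0.9418)
n_2 = (-0.9996, -0.0267)
n_3 = (-0.8627, -0.5057)
n_4 = (-0.4434, -0.8963)
n_5 = (+0.0519, -0.9987)
n_6 = (+0.7044, -0.7099)
n_7 = (+0.9997, -0.0230)
  (0,1): δ = 101.32°  ·
  (0,2): δ = 29.44°  ✓
  (0,3): δ = 0.58°  ✓
  (0,4): δ = 32.72°  ✓
  (0,5): δ = 62.01°  ·
  (0,6): δ = 103.81°  ·
  (0,7): δ = 147.72°  ·
  (1,2): δ = 108.11°  ·
  (1,3): δ = 79.26°  ·
  (1,4): δ = 45.96°  ✓
  (1,5): δ = 16.67°  ✓
  (1,6): δ = 25.14°  ✓
  (1,7): δ = 69.04°  ·
  (2,3): δ = 151.15°  ·
  (2,4): δ = 117.85°  ·
  (2,5): δ = 88.55°  ·
  (2,6): δ = 46.75°  ✓
  (2,7): δ = 2.84°  ✓
  (3,4): δ = 146.70°  ·
  (3,5): δ = 117.41°  ·
  (3,6): δ = 75.60°  ·
  (3,7): δ = 31.70°  ✓
  (4,5): δ = 150.71°  ·
  (4,6): δ = 108.90°  ·
  (4,7): δ = 65.00°  ·
  (5,6): δ = 138.20°  ·
  (5,7): δ = 94.29°  ·
  (6,7): δ = 136.09°  ·
antipodal pairs: 9

count = 9; pairs: (0,2), (0,3), (0,4), (1,4), (1,5), (1,6), (2,6), (2,7), (3,7)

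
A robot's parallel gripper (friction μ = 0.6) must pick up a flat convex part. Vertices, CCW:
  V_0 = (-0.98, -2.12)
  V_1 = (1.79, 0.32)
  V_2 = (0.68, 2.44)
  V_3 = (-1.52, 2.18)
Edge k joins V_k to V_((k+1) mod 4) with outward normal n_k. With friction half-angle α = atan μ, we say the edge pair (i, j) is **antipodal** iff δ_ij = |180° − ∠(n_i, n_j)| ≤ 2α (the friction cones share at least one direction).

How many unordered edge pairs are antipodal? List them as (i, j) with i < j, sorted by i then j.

α = atan 0.6 = 30.96°;  2α = 61.93°
n_0 = (+0.6610, -0.7504)
n_1 = (+0.8859, +0.4639)
n_2 = (-0.1174, +0.9931)
n_3 = (-0.9922, -0.1246)
  (0,1): δ = 103.74°  ·
  (0,2): δ = 34.64°  ✓
  (0,3): δ = 55.78°  ✓
  (1,2): δ = 110.90°  ·
  (1,3): δ = 20.48°  ✓
  (2,3): δ = 89.58°  ·
antipodal pairs: 3

count = 3; pairs: (0,2), (0,3), (1,3)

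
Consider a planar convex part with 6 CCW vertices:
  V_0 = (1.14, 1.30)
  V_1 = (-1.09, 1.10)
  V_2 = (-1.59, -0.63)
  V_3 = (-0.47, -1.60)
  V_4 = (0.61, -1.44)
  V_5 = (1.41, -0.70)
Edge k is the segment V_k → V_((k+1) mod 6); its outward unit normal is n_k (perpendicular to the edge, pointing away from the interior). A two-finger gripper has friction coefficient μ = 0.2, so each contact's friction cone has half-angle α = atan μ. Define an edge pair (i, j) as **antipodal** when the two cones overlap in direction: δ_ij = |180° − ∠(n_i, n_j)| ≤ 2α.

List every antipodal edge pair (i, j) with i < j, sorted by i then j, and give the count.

α = atan 0.2 = 11.31°;  2α = 22.62°
n_0 = (-0.0893, +0.9960)
n_1 = (-0.9607, +0.2777)
n_2 = (-0.6547, -0.7559)
n_3 = (+0.1465, -0.9892)
n_4 = (+0.6790, -0.7341)
n_5 = (+0.9910, +0.1338)
  (0,1): δ = 111.25°  ·
  (0,2): δ = 46.02°  ·
  (0,3): δ = 3.30°  ✓
  (0,4): δ = 37.64°  ·
  (0,5): δ = 92.56°  ·
  (1,2): δ = 114.77°  ·
  (1,3): δ = 65.45°  ·
  (1,4): δ = 31.11°  ·
  (1,5): δ = 23.81°  ·
  (2,3): δ = 130.68°  ·
  (2,4): δ = 96.34°  ·
  (2,5): δ = 41.42°  ·
  (3,4): δ = 145.66°  ·
  (3,5): δ = 90.74°  ·
  (4,5): δ = 125.08°  ·
antipodal pairs: 1

count = 1; pairs: (0,3)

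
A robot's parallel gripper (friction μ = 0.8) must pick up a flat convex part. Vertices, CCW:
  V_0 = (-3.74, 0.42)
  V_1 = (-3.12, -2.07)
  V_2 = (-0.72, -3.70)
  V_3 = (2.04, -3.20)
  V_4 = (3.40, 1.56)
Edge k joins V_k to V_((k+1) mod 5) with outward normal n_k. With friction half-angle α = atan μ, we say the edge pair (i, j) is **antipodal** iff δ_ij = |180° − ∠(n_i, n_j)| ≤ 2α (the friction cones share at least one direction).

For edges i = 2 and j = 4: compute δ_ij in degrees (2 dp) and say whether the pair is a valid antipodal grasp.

δ = 1.20°, valid

α = atan 0.8 = 38.66°;  2α = 77.32°
edge 2: e_2 = (+2.76, +0.50);  n_2 = (+0.1783, -0.9840)
edge 4: e_4 = (-7.14, -1.14);  n_4 = (-0.1577, +0.9875)
∠(n_2, n_4) = 178.80°
δ = |180° − 178.80°| = 1.20°
1.20° ≤ 2α = 77.32°  →  valid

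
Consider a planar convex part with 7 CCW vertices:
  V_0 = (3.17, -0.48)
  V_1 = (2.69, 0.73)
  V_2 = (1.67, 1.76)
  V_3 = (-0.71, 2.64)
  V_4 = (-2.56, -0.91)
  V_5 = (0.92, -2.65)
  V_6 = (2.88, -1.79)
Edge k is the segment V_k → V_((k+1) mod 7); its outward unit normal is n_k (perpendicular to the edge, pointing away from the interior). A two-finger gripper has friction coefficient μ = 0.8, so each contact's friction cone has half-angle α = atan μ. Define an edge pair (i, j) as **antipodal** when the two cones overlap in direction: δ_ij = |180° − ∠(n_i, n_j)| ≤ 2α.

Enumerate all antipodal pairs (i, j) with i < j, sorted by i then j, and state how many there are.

α = atan 0.8 = 38.66°;  2α = 77.32°
n_0 = (+0.9295, +0.3687)
n_1 = (+0.7105, +0.7036)
n_2 = (+0.3468, +0.9379)
n_3 = (-0.8868, +0.4621)
n_4 = (-0.4472, -0.8944)
n_5 = (+0.4018, -0.9157)
n_6 = (+0.9764, -0.2161)
  (0,1): δ = 156.92°  ·
  (0,2): δ = 131.93°  ·
  (0,3): δ = 49.16°  ✓
  (0,4): δ = 41.80°  ✓
  (0,5): δ = 92.05°  ·
  (0,6): δ = 145.88°  ·
  (1,2): δ = 155.01°  ·
  (1,3): δ = 72.25°  ✓
  (1,4): δ = 18.71°  ✓
  (1,5): δ = 68.97°  ✓
  (1,6): δ = 122.80°  ·
  (2,3): δ = 97.23°  ·
  (2,4): δ = 6.27°  ✓
  (2,5): δ = 43.98°  ✓
  (2,6): δ = 97.81°  ·
  (3,4): δ = 89.04°  ·
  (3,5): δ = 38.78°  ✓
  (3,6): δ = 15.04°  ✓
  (4,5): δ = 129.74°  ·
  (4,6): δ = 75.92°  ✓
  (5,6): δ = 126.17°  ·
antipodal pairs: 10

count = 10; pairs: (0,3), (0,4), (1,3), (1,4), (1,5), (2,4), (2,5), (3,5), (3,6), (4,6)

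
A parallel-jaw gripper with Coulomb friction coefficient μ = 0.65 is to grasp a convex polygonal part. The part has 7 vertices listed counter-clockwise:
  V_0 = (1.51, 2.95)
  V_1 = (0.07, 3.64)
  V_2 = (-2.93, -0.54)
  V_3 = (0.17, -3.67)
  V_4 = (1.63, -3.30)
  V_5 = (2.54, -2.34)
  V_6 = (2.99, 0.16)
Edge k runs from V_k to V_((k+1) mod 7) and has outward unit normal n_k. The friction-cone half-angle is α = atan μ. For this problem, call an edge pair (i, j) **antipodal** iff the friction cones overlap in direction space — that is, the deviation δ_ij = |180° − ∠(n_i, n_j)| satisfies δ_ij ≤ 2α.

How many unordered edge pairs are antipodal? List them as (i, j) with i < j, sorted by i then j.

α = atan 0.65 = 33.02°;  2α = 66.05°
n_0 = (+0.4321, +0.9018)
n_1 = (-0.8124, +0.5831)
n_2 = (-0.7105, -0.7037)
n_3 = (+0.2457, -0.9694)
n_4 = (+0.7258, -0.6880)
n_5 = (+0.9842, -0.1772)
n_6 = (+0.8834, +0.4686)
  (0,1): δ = 100.06°  ·
  (0,2): δ = 19.67°  ✓
  (0,3): δ = 39.82°  ✓
  (0,4): δ = 72.13°  ·
  (0,5): δ = 105.40°  ·
  (0,6): δ = 143.55°  ·
  (1,2): δ = 99.61°  ·
  (1,3): δ = 40.11°  ✓
  (1,4): δ = 7.80°  ✓
  (1,5): δ = 25.46°  ✓
  (1,6): δ = 63.61°  ✓
  (2,3): δ = 120.50°  ·
  (2,4): δ = 88.19°  ·
  (2,5): δ = 54.93°  ✓
  (2,6): δ = 16.78°  ✓
  (3,4): δ = 147.69°  ·
  (3,5): δ = 114.42°  ·
  (3,6): δ = 76.28°  ·
  (4,5): δ = 146.74°  ·
  (4,6): δ = 108.59°  ·
  (5,6): δ = 141.85°  ·
antipodal pairs: 8

count = 8; pairs: (0,2), (0,3), (1,3), (1,4), (1,5), (1,6), (2,5), (2,6)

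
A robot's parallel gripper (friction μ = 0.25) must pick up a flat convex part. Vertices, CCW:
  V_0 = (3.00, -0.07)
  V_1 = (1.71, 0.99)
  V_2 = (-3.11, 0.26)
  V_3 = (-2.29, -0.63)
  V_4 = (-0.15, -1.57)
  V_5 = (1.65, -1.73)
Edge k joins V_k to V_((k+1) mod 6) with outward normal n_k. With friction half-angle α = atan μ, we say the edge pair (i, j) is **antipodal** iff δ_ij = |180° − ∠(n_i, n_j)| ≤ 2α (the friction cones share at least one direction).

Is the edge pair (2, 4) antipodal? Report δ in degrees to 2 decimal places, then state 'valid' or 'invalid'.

δ = 137.74°, invalid

α = atan 0.25 = 14.04°;  2α = 28.07°
edge 2: e_2 = (+0.82, -0.89);  n_2 = (-0.7354, -0.6776)
edge 4: e_4 = (+1.80, -0.16);  n_4 = (-0.0885, -0.9961)
∠(n_2, n_4) = 42.26°
δ = |180° − 42.26°| = 137.74°
137.74° > 2α = 28.07°  →  invalid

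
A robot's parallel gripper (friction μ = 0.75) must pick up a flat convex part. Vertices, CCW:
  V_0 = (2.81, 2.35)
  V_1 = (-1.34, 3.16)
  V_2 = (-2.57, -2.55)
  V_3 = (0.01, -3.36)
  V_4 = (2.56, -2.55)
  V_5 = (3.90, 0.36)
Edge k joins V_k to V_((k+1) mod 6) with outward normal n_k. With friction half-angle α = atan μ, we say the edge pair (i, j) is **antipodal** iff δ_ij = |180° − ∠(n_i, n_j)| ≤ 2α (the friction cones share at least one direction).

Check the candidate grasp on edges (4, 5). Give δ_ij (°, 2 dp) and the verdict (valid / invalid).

α = atan 0.75 = 36.87°;  2α = 73.74°
edge 4: e_4 = (+1.34, +2.91);  n_4 = (+0.9083, -0.4183)
edge 5: e_5 = (-1.09, +1.99);  n_5 = (+0.8771, +0.4804)
∠(n_4, n_5) = 53.44°
δ = |180° − 53.44°| = 126.56°
126.56° > 2α = 73.74°  →  invalid

δ = 126.56°, invalid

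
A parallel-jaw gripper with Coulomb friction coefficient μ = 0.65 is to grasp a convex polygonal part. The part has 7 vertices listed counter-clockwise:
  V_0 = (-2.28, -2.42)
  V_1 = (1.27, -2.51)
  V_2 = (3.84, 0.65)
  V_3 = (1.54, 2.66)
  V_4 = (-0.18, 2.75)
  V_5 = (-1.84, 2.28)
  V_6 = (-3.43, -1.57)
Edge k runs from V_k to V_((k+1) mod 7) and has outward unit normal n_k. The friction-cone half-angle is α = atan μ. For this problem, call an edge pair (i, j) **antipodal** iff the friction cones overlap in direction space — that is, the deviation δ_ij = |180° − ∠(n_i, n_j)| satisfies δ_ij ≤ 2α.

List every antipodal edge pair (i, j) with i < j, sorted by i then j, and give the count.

count = 9; pairs: (0,2), (0,3), (0,4), (1,3), (1,4), (1,5), (2,6), (3,6), (4,6)

α = atan 0.65 = 33.02°;  2α = 66.05°
n_0 = (-0.0253, -0.9997)
n_1 = (+0.7758, -0.6310)
n_2 = (+0.6580, +0.7530)
n_3 = (+0.0523, +0.9986)
n_4 = (-0.2724, +0.9622)
n_5 = (-0.9243, +0.3817)
n_6 = (-0.5944, -0.8042)
  (0,1): δ = 127.67°  ·
  (0,2): δ = 39.70°  ✓
  (0,3): δ = 1.54°  ✓
  (0,4): δ = 17.26°  ✓
  (0,5): δ = 69.01°  ·
  (0,6): δ = 144.98°  ·
  (1,2): δ = 92.03°  ·
  (1,3): δ = 53.87°  ✓
  (1,4): δ = 35.07°  ✓
  (1,5): δ = 16.68°  ✓
  (1,6): δ = 92.65°  ·
  (2,3): δ = 141.84°  ·
  (2,4): δ = 123.04°  ·
  (2,5): δ = 71.29°  ·
  (2,6): δ = 4.68°  ✓
  (3,4): δ = 161.20°  ·
  (3,5): δ = 109.44°  ·
  (3,6): δ = 33.47°  ✓
  (4,5): δ = 128.25°  ·
  (4,6): δ = 52.28°  ✓
  (5,6): δ = 104.03°  ·
antipodal pairs: 9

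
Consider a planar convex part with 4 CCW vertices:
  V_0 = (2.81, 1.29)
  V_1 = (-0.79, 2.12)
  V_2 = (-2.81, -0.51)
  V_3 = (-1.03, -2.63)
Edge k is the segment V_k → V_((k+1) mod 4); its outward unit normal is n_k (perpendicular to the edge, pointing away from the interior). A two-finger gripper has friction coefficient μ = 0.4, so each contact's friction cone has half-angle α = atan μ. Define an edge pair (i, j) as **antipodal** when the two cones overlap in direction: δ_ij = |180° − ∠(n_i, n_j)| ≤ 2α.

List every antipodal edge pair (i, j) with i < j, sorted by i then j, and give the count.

count = 2; pairs: (0,2), (1,3)

α = atan 0.4 = 21.80°;  2α = 43.60°
n_0 = (+0.2247, +0.9744)
n_1 = (-0.7931, +0.6091)
n_2 = (-0.7658, -0.6430)
n_3 = (+0.7144, -0.6998)
  (0,1): δ = 114.54°  ·
  (0,2): δ = 37.00°  ✓
  (0,3): δ = 58.57°  ·
  (1,2): δ = 102.46°  ·
  (1,3): δ = 6.88°  ✓
  (2,3): δ = 84.43°  ·
antipodal pairs: 2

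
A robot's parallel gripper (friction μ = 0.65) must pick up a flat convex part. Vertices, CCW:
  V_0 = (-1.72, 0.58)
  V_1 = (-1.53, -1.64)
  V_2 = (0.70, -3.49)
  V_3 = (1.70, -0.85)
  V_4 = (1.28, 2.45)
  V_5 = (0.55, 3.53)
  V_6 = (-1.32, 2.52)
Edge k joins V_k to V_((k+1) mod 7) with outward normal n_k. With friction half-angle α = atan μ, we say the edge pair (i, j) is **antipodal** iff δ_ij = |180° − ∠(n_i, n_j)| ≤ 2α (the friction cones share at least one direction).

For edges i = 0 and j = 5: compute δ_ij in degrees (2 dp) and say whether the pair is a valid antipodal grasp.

α = atan 0.65 = 33.02°;  2α = 66.05°
edge 0: e_0 = (+0.19, -2.22);  n_0 = (-0.9964, -0.0853)
edge 5: e_5 = (-1.87, -1.01);  n_5 = (-0.4752, +0.8799)
∠(n_0, n_5) = 66.52°
δ = |180° − 66.52°| = 113.48°
113.48° > 2α = 66.05°  →  invalid

δ = 113.48°, invalid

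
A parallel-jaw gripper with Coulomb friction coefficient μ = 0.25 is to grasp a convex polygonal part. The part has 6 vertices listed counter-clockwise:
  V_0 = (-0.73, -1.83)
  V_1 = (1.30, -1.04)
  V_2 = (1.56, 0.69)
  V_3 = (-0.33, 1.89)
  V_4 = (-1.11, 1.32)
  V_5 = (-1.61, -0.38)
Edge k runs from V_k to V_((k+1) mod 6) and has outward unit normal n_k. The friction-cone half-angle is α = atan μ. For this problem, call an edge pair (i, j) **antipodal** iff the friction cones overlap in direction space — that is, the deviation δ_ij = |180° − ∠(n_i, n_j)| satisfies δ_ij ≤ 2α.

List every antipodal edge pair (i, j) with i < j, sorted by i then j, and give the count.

count = 3; pairs: (0,3), (1,4), (2,5)

α = atan 0.25 = 14.04°;  2α = 28.07°
n_0 = (+0.3627, -0.9319)
n_1 = (+0.9889, -0.1486)
n_2 = (+0.5360, +0.8442)
n_3 = (-0.5900, +0.8074)
n_4 = (-0.9594, +0.2822)
n_5 = (-0.8549, -0.5188)
  (0,1): δ = 119.81°  ·
  (0,2): δ = 53.68°  ·
  (0,3): δ = 14.89°  ✓
  (0,4): δ = 52.35°  ·
  (0,5): δ = 99.99°  ·
  (1,2): δ = 113.87°  ·
  (1,3): δ = 45.29°  ·
  (1,4): δ = 7.84°  ✓
  (1,5): δ = 39.80°  ·
  (2,3): δ = 111.43°  ·
  (2,4): δ = 73.98°  ·
  (2,5): δ = 26.33°  ✓
  (3,4): δ = 142.55°  ·
  (3,5): δ = 94.90°  ·
  (4,5): δ = 132.36°  ·
antipodal pairs: 3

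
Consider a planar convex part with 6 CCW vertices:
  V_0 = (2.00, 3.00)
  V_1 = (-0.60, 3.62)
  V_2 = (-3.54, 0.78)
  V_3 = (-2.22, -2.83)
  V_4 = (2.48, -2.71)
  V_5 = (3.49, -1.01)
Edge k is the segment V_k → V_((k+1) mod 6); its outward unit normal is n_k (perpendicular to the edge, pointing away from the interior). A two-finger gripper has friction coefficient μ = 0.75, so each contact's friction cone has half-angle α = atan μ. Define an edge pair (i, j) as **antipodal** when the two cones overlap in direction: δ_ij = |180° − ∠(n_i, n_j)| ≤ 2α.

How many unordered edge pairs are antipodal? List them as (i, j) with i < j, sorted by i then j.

α = atan 0.75 = 36.87°;  2α = 73.74°
n_0 = (+0.2320, +0.9727)
n_1 = (-0.6948, +0.7192)
n_2 = (-0.9392, -0.3434)
n_3 = (+0.0255, -0.9997)
n_4 = (+0.8597, -0.5108)
n_5 = (+0.9374, +0.3483)
  (0,1): δ = 122.58°  ·
  (0,2): δ = 56.50°  ✓
  (0,3): δ = 14.87°  ✓
  (0,4): δ = 72.70°  ✓
  (0,5): δ = 123.80°  ·
  (1,2): δ = 113.92°  ·
  (1,3): δ = 42.55°  ✓
  (1,4): δ = 15.28°  ✓
  (1,5): δ = 66.37°  ✓
  (2,3): δ = 108.62°  ·
  (2,4): δ = 50.80°  ✓
  (2,5): δ = 0.30°  ✓
  (3,4): δ = 122.18°  ·
  (3,5): δ = 71.08°  ✓
  (4,5): δ = 128.90°  ·
antipodal pairs: 9

count = 9; pairs: (0,2), (0,3), (0,4), (1,3), (1,4), (1,5), (2,4), (2,5), (3,5)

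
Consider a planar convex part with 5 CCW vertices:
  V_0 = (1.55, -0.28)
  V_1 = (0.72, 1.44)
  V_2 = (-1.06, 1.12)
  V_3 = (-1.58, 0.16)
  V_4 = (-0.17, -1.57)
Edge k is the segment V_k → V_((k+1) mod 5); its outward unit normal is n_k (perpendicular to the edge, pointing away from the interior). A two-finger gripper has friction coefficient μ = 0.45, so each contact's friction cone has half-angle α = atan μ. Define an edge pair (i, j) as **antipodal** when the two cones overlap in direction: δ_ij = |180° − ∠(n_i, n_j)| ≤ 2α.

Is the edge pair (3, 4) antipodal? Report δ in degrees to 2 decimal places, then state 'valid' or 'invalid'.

α = atan 0.45 = 24.23°;  2α = 48.46°
edge 3: e_3 = (+1.41, -1.73);  n_3 = (-0.7752, -0.6318)
edge 4: e_4 = (+1.72, +1.29);  n_4 = (+0.6000, -0.8000)
∠(n_3, n_4) = 87.69°
δ = |180° − 87.69°| = 92.31°
92.31° > 2α = 48.46°  →  invalid

δ = 92.31°, invalid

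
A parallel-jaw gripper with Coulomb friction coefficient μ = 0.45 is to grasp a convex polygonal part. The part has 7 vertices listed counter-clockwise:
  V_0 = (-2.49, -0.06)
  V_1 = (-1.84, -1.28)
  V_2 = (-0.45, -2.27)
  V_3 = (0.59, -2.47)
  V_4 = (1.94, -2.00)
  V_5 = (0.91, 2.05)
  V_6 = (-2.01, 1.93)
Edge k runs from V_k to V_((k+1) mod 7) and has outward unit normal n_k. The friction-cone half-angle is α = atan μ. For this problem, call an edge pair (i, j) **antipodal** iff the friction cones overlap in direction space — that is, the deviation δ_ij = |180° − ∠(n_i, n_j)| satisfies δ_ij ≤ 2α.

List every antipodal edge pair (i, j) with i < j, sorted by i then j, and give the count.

α = atan 0.45 = 24.23°;  2α = 48.46°
n_0 = (-0.8826, -0.4702)
n_1 = (-0.5801, -0.8145)
n_2 = (-0.1888, -0.9820)
n_3 = (+0.3288, -0.9444)
n_4 = (+0.9691, +0.2465)
n_5 = (-0.0411, +0.9992)
n_6 = (-0.9721, +0.2345)
  (0,1): δ = 153.51°  ·
  (0,2): δ = 128.93°  ·
  (0,3): δ = 98.85°  ·
  (0,4): δ = 13.78°  ✓
  (0,5): δ = 64.31°  ·
  (0,6): δ = 138.39°  ·
  (1,2): δ = 155.43°  ·
  (1,3): δ = 125.34°  ·
  (1,4): δ = 40.27°  ✓
  (1,5): δ = 37.81°  ✓
  (1,6): δ = 111.90°  ·
  (2,3): δ = 149.92°  ·
  (2,4): δ = 64.85°  ·
  (2,5): δ = 13.24°  ✓
  (2,6): δ = 87.32°  ·
  (3,4): δ = 94.93°  ·
  (3,5): δ = 16.84°  ✓
  (3,6): δ = 57.24°  ·
  (4,5): δ = 101.92°  ·
  (4,6): δ = 27.83°  ✓
  (5,6): δ = 105.91°  ·
antipodal pairs: 6

count = 6; pairs: (0,4), (1,4), (1,5), (2,5), (3,5), (4,6)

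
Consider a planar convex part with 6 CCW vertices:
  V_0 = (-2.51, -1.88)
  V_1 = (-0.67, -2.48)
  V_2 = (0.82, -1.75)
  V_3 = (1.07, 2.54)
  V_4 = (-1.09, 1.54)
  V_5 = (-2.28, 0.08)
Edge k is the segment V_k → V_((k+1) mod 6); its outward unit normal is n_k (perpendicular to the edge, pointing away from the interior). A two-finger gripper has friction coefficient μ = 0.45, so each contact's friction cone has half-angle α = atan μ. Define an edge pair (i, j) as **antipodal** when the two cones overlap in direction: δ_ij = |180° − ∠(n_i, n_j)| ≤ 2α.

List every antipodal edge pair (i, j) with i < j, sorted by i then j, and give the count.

α = atan 0.45 = 24.23°;  2α = 48.46°
n_0 = (-0.3100, -0.9507)
n_1 = (+0.4400, -0.8980)
n_2 = (+0.9983, -0.0582)
n_3 = (-0.4201, +0.9075)
n_4 = (-0.7751, +0.6318)
n_5 = (-0.9932, +0.1165)
  (0,1): δ = 135.84°  ·
  (0,2): δ = 75.27°  ·
  (0,3): δ = 42.90°  ✓
  (0,4): δ = 68.88°  ·
  (0,5): δ = 101.37°  ·
  (1,2): δ = 119.44°  ·
  (1,3): δ = 1.26°  ✓
  (1,4): δ = 24.72°  ✓
  (1,5): δ = 57.21°  ·
  (2,3): δ = 61.82°  ·
  (2,4): δ = 35.85°  ✓
  (2,5): δ = 3.36°  ✓
  (3,4): δ = 154.02°  ·
  (3,5): δ = 121.54°  ·
  (4,5): δ = 147.51°  ·
antipodal pairs: 5

count = 5; pairs: (0,3), (1,3), (1,4), (2,4), (2,5)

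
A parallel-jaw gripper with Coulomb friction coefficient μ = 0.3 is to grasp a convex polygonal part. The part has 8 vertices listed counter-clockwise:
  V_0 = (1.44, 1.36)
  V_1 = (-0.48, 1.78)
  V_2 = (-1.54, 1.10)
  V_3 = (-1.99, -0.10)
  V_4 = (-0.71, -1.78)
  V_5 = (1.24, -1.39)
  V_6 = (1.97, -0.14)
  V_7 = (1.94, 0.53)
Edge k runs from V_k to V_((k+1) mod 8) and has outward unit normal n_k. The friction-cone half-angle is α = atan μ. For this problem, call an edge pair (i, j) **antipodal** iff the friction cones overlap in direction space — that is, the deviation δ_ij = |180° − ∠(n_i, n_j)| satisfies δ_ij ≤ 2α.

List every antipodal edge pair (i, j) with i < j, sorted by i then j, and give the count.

α = atan 0.3 = 16.70°;  2α = 33.40°
n_0 = (+0.2137, +0.9769)
n_1 = (-0.5400, +0.8417)
n_2 = (-0.9363, +0.3511)
n_3 = (-0.7954, -0.6060)
n_4 = (+0.1961, -0.9806)
n_5 = (+0.8635, -0.5043)
n_6 = (+0.9990, +0.0447)
n_7 = (+0.8566, +0.5160)
  (0,1): δ = 134.98°  ·
  (0,2): δ = 98.22°  ·
  (0,3): δ = 40.36°  ·
  (0,4): δ = 23.65°  ✓
  (0,5): δ = 72.05°  ·
  (0,6): δ = 104.90°  ·
  (0,7): δ = 133.40°  ·
  (1,2): δ = 143.24°  ·
  (1,3): δ = 85.38°  ·
  (1,4): δ = 21.37°  ✓
  (1,5): δ = 27.03°  ✓
  (1,6): δ = 59.88°  ·
  (1,7): δ = 88.38°  ·
  (2,3): δ = 122.14°  ·
  (2,4): δ = 58.13°  ·
  (2,5): δ = 9.73°  ✓
  (2,6): δ = 23.12°  ✓
  (2,7): δ = 51.62°  ·
  (3,4): δ = 115.99°  ·
  (3,5): δ = 67.59°  ·
  (3,6): δ = 34.74°  ·
  (3,7): δ = 6.24°  ✓
  (4,5): δ = 131.59°  ·
  (4,6): δ = 98.75°  ·
  (4,7): δ = 70.24°  ·
  (5,6): δ = 147.15°  ·
  (5,7): δ = 118.65°  ·
  (6,7): δ = 151.50°  ·
antipodal pairs: 6

count = 6; pairs: (0,4), (1,4), (1,5), (2,5), (2,6), (3,7)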